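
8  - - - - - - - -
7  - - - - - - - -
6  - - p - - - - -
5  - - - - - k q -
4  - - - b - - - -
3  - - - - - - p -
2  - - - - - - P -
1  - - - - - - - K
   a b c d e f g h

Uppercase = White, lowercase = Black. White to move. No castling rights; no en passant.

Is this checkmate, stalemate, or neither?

White to move; white king on h1.
In check: no.
King squares — g1: attacked by Bd4; g2: own pawn; h2: attacked by Pg3.
Legal moves for White: none.
Not in check and no legal moves → stalemate.

stalemate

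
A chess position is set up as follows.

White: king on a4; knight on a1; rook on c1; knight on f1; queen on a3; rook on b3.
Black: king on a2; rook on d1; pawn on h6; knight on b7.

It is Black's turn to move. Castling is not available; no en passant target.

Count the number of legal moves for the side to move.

0

Black to move; king on a2.
In check: yes, from the white queen on a3.
Legal moves: none.
Count: 0.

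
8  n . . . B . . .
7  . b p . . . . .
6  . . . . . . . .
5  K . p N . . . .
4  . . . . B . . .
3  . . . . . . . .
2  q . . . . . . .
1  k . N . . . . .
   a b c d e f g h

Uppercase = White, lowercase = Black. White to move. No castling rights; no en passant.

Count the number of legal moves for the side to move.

3

White to move; king on a5.
In check: yes, from the black queen on a2.
Legal moves: Kb5, Ba4, Nxa2.
Count: 3.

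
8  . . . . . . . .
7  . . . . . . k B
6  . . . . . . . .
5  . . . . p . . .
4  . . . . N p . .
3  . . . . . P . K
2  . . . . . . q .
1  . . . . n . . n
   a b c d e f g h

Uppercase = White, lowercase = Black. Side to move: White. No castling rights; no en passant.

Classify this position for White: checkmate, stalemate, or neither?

neither

White to move; white king on h3.
In check: yes, from the black queen on g2.
Legal moves for White: Kh4.
White is in check but has 1 legal move → neither.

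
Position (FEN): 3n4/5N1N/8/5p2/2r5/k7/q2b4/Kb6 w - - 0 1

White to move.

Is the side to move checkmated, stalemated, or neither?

White to move; white king on a1.
In check: yes, from the black queen on a2.
King squares — b1: attacked by Qa2; a2: attacked by Bb1; b2: attacked by Qa2.
Legal moves for White: none.
In check with no legal moves → checkmate.

checkmate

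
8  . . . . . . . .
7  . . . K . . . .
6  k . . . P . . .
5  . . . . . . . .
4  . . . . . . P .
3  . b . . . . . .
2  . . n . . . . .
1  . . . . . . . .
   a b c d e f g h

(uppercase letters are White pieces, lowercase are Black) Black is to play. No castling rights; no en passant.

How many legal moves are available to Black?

16

Black to move; king on a6.
In check: no.
Legal moves: Kb7, Ka7, Kb6, Kb5, Ka5, Bxe6+, Bd5, Bc4, Ba4+, Ba2, Nd4, Nb4, Ne3, Na3, Ne1, Na1.
Count: 16.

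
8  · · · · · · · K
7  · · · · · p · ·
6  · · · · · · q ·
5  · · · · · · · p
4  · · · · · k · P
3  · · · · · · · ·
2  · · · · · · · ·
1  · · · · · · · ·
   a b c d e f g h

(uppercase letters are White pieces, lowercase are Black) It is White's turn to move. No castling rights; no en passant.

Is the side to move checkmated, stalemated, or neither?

stalemate

White to move; white king on h8.
In check: no.
King squares — g7: attacked by Qg6; h7: attacked by Qg6; g8: attacked by Qg6.
Legal moves for White: none.
Not in check and no legal moves → stalemate.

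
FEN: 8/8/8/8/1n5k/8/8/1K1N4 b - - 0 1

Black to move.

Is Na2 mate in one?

no

After Na2: white king on b1; in check: no.
White is not in check, so this cannot be checkmate.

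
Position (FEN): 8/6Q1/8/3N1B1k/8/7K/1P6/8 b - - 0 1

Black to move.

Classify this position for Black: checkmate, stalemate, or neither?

stalemate

Black to move; black king on h5.
In check: no.
King squares — g4: attacked by Kh3; h4: attacked by Kh3; g5: attacked by Qg7; g6: attacked by Bf5; h6: attacked by Qg7.
Legal moves for Black: none.
Not in check and no legal moves → stalemate.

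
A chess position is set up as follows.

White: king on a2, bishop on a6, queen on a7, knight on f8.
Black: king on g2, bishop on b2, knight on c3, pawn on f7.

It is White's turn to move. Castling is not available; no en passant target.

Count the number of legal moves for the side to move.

White to move; king on a2.
In check: yes, from the black knight on c3.
Legal moves: Kb3, Kxb2.
Count: 2.

2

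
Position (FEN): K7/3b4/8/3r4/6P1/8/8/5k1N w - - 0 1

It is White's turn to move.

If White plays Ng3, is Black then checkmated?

After Ng3: black king on f1; in check: yes, from the white knight on g3.
Black has 4 legal replies: Kg2, Kf2, Kg1, Ke1.
In check but a legal move exists → not checkmate.

no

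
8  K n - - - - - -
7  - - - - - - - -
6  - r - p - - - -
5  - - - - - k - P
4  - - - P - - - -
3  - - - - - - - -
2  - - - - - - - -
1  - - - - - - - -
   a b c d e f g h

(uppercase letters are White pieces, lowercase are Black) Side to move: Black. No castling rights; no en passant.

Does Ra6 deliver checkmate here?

no

After Ra6: white king on a8; in check: yes, from the black rook on a6.
White has 2 legal replies: Kxb8, Kb7.
In check but a legal move exists → not checkmate.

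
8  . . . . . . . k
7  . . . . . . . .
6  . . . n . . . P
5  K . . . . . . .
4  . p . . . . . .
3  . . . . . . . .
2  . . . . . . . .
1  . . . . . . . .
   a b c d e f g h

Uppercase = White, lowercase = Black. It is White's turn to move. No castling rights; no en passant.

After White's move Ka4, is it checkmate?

no

After Ka4: black king on h8; in check: no.
Black is not in check, so this cannot be checkmate.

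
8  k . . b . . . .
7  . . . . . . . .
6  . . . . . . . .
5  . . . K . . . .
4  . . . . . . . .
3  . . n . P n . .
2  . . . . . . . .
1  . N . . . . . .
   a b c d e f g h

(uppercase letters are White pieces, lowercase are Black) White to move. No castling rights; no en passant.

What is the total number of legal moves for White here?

6

White to move; king on d5.
In check: yes, from the black knight on c3.
Legal moves: Ke6, Kd6, Kc6, Kc5, Kc4, Nxc3.
Count: 6.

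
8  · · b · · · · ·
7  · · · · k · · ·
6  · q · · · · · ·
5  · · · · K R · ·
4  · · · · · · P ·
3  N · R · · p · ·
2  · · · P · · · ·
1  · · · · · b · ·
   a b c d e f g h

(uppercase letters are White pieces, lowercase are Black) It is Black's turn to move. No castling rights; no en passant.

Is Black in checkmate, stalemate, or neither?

neither

Black to move; black king on e7.
In check: no.
Legal moves for Black include: Bd7, Bb7, Be6, Bca6, Bxf5, Ke8, Kd8, Kd7, Qd8, Qb8+, Qc7+, Qb7, Qa7, Qh6, Qg6, Qf6+, Qe6+, Qd6+, ... (list truncated; more exist).
Black has legal moves and is not in check → neither.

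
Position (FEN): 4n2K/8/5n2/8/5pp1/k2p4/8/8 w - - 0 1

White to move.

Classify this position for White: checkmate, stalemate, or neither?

White to move; white king on h8.
In check: no.
King squares — g7: attacked by Ne8; h7: attacked by Nf6; g8: attacked by Nf6.
Legal moves for White: none.
Not in check and no legal moves → stalemate.

stalemate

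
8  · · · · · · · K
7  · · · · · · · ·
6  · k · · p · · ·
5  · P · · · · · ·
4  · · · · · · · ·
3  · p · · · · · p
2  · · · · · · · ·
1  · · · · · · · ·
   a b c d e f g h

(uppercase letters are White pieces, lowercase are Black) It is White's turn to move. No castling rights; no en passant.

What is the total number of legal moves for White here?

White to move; king on h8.
In check: no.
Legal moves: Kg8, Kh7, Kg7.
Count: 3.

3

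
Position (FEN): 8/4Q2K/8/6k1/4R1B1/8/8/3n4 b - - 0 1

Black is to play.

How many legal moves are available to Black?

Black to move; king on g5.
In check: yes, from the white queen on e7.
Legal moves: none.
Count: 0.

0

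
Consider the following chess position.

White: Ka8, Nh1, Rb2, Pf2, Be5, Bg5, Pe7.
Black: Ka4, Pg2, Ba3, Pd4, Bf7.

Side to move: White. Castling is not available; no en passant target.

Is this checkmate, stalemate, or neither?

neither

White to move; white king on a8.
In check: no.
Legal moves for White include: Kb8, Kb7, Ka7, Bh6, Bgf6, Bh4, Bgf4, Be3, Bd2, Bc1, Bh8, Bb8, Bg7, Bc7, Bef6, Bd6, Bef4, Bxd4, ... (list truncated; more exist).
White has legal moves and is not in check → neither.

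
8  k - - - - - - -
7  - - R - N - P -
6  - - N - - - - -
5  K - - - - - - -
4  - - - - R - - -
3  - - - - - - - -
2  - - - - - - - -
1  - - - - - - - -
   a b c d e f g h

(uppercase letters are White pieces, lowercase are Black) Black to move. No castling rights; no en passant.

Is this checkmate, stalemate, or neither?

Black to move; black king on a8.
In check: no.
King squares — a7: attacked by Nc6; b7: attacked by Rc7; b8: attacked by Nc6.
Legal moves for Black: none.
Not in check and no legal moves → stalemate.

stalemate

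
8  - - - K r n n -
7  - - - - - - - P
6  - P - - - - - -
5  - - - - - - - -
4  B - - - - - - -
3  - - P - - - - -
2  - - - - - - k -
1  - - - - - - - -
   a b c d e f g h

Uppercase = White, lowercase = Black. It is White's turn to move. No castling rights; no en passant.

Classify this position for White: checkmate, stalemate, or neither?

neither

White to move; white king on d8.
In check: yes, from the black rook on e8.
King squares — c7: available; d7: attacked by Nf8; e7: attacked by Re8; c8: attacked by Re8; e8: available.
Legal moves for White: Kxe8, Kc7, Bxe8.
White is in check but has 3 legal moves → neither.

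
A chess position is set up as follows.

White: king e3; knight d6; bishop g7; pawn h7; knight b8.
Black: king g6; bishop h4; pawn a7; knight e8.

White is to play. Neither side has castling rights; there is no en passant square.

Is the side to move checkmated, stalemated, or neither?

neither

White to move; white king on e3.
In check: no.
Legal moves for White include: Nd7, Nc6, Na6, Bh8, Bf8, Bh6, Bf6, Be5, Bd4, Bc3, Bb2, Ba1, Nxe8, Nc8, Nf7, Nb7, Nf5, Nb5, ... (list truncated; more exist).
White has legal moves and is not in check → neither.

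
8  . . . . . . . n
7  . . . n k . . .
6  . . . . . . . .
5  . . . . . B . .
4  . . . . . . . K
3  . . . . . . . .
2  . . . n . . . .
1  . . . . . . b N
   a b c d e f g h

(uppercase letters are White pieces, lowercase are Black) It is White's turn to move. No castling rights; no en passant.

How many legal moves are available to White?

White to move; king on h4.
In check: no.
Legal moves: Bh7, Bxd7, Bg6, Be6, Bg4, Be4, Bh3, Bd3, Bc2, Bb1, Kh5, Kg5, Kg4, Kh3, Kg3, Ng3, Nf2.
Count: 17.

17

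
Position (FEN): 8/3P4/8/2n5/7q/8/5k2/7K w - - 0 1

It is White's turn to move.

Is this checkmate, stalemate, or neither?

White to move; white king on h1.
In check: yes, from the black queen on h4.
King squares — g1: attacked by Kf2; g2: attacked by Kf2; h2: attacked by Qh4.
Legal moves for White: none.
In check with no legal moves → checkmate.

checkmate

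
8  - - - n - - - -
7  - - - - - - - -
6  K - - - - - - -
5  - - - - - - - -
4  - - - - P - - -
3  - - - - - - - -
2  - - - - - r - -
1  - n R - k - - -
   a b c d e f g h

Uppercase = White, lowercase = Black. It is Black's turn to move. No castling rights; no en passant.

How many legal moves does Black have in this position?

2

Black to move; king on e1.
In check: yes, from the white rook on c1.
Legal moves: Ke2, Kd2.
Count: 2.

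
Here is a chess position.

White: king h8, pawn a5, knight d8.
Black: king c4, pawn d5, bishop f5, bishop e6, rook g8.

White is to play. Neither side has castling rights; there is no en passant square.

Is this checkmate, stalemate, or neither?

White to move; white king on h8.
In check: yes, from the black rook on g8.
King squares — g7: attacked by Rg8; h7: attacked by Bf5; g8: attacked by Be6.
Legal moves for White: none.
In check with no legal moves → checkmate.

checkmate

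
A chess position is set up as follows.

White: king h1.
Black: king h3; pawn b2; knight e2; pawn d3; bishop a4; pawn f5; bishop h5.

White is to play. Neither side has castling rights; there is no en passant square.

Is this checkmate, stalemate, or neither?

stalemate

White to move; white king on h1.
In check: no.
King squares — g1: attacked by Ne2; g2: attacked by Kh3; h2: attacked by Kh3.
Legal moves for White: none.
Not in check and no legal moves → stalemate.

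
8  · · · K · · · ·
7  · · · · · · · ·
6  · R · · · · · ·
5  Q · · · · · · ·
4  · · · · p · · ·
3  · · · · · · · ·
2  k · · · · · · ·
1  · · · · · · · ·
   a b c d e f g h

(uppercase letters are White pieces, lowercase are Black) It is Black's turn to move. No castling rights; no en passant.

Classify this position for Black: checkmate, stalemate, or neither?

checkmate

Black to move; black king on a2.
In check: yes, from the white queen on a5.
King squares — a1: attacked by Qa5; b1: attacked by Rb6; b2: attacked by Rb6; a3: attacked by Qa5; b3: attacked by Rb6.
Legal moves for Black: none.
In check with no legal moves → checkmate.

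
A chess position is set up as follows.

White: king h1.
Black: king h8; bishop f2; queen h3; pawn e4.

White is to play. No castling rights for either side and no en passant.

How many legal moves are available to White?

White to move; king on h1.
In check: yes, from the black queen on h3.
Legal moves: none.
Count: 0.

0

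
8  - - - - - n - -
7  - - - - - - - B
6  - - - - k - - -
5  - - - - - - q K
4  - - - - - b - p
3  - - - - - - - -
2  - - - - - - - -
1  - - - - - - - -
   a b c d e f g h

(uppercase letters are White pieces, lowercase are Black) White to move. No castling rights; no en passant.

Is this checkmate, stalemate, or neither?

checkmate

White to move; white king on h5.
In check: yes, from the black queen on g5.
King squares — g4: attacked by Qg5; h4: attacked by Qg5; g5: attacked by Bf4; g6: attacked by Qg5; h6: attacked by Qg5.
Legal moves for White: none.
In check with no legal moves → checkmate.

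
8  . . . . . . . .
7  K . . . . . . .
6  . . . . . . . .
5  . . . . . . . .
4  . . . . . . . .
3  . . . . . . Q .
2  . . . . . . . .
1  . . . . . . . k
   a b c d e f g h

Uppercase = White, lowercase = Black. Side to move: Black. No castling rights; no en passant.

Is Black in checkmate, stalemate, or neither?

Black to move; black king on h1.
In check: no.
King squares — g1: attacked by Qg3; g2: attacked by Qg3; h2: attacked by Qg3.
Legal moves for Black: none.
Not in check and no legal moves → stalemate.

stalemate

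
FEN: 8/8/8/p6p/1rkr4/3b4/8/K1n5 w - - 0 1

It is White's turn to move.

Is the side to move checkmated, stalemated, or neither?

stalemate

White to move; white king on a1.
In check: no.
King squares — b1: attacked by Bd3; a2: attacked by Nc1; b2: attacked by Rb4.
Legal moves for White: none.
Not in check and no legal moves → stalemate.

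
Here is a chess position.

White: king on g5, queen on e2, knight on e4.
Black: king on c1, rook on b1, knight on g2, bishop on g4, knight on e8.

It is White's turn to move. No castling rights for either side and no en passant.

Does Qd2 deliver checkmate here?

yes

After Qd2: black king on c1; in check: yes, from the white queen on d2.
King squares — b1: own rook; d1: attacked by Qd2; b2: attacked by Qd2; c2: attacked by Qd2; d2: attacked by Ne4.
Black has no legal moves → checkmate.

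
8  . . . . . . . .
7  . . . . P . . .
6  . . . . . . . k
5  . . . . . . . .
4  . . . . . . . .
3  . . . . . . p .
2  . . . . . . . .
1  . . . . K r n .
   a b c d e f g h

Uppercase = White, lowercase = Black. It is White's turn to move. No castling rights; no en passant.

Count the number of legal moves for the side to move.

2

White to move; king on e1.
In check: yes, from the black rook on f1.
Legal moves: Kd2, Kxf1.
Count: 2.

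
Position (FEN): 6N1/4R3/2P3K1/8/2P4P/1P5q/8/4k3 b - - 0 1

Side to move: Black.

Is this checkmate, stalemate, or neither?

Black to move; black king on e1.
In check: yes, from the white rook on e7.
King squares — d1: available; f1: available; d2: available; e2: attacked by Re7; f2: available.
Legal moves for Black: Kf2, Kd2, Kf1, Kd1, Qe6+, Qe3.
Black is in check but has 6 legal moves → neither.

neither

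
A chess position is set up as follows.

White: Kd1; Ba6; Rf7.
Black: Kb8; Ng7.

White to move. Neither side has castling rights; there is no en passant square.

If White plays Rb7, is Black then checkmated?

no

After Rb7: black king on b8; in check: yes, from the white rook on b7.
Black has 2 legal replies: Kc8, Ka8.
In check but a legal move exists → not checkmate.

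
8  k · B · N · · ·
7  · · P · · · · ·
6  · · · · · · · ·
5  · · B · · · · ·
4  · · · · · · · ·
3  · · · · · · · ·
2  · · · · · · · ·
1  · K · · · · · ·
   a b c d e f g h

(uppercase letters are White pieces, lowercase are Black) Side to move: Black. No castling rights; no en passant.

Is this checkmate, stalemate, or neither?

Black to move; black king on a8.
In check: no.
King squares — a7: attacked by Bc5; b7: attacked by Bc8; b8: attacked by Pc7.
Legal moves for Black: none.
Not in check and no legal moves → stalemate.

stalemate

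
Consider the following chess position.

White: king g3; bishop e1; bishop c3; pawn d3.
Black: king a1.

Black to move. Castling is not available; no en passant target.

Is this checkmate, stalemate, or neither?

neither

Black to move; black king on a1.
In check: yes, from the white bishop on c3.
Legal moves for Black: Ka2, Kb1.
Black is in check but has 2 legal moves → neither.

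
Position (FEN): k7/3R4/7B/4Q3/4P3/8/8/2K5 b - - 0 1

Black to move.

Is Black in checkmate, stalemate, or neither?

stalemate

Black to move; black king on a8.
In check: no.
King squares — a7: attacked by Rd7; b7: attacked by Rd7; b8: attacked by Qe5.
Legal moves for Black: none.
Not in check and no legal moves → stalemate.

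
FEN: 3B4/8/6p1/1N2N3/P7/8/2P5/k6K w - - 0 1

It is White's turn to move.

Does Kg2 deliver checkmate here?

After Kg2: black king on a1; in check: no.
Black is not in check, so this cannot be checkmate.

no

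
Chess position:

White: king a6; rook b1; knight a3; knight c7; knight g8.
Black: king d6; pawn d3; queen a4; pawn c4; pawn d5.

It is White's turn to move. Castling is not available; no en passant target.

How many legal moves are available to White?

White to move; king on a6.
In check: yes, from the black queen on a4.
Legal moves: Kb7, Kb6.
Count: 2.

2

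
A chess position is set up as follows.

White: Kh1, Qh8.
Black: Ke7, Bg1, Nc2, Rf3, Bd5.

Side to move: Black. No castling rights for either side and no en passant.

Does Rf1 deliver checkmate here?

After Rf1: white king on h1; in check: yes, from the black bishop on d5.
King squares — g1: attacked by Rf1; g2: attacked by Bd5; h2: attacked by Bg1.
White has no legal moves → checkmate.

yes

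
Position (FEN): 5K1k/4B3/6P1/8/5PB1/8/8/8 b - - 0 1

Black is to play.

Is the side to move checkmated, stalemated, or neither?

stalemate

Black to move; black king on h8.
In check: no.
King squares — g7: attacked by Kf8; h7: attacked by Pg6; g8: attacked by Kf8.
Legal moves for Black: none.
Not in check and no legal moves → stalemate.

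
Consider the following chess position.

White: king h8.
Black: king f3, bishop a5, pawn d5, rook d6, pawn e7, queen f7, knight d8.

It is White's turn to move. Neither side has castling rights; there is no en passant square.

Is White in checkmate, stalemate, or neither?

White to move; white king on h8.
In check: no.
King squares — g7: attacked by Qf7; h7: attacked by Qf7; g8: attacked by Qf7.
Legal moves for White: none.
Not in check and no legal moves → stalemate.

stalemate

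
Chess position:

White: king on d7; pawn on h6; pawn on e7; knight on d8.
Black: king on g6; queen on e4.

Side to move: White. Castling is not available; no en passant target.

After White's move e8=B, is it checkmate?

no

After e8=B: black king on g6; in check: yes, from the white bishop on e8.
Black has 6 legal replies: Kh7, Kxh6, Kf6, Kg5, Kf5, Qxe8+.
In check but a legal move exists → not checkmate.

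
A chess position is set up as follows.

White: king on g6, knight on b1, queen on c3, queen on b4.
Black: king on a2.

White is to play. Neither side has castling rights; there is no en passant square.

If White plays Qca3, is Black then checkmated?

yes

After Qca3: black king on a2; in check: yes, from the white queen on a3.
King squares — a1: attacked by Qa3; b1: attacked by Qb4; b2: attacked by Qa3; a3: attacked by Nb1; b3: attacked by Qa3.
Black has no legal moves → checkmate.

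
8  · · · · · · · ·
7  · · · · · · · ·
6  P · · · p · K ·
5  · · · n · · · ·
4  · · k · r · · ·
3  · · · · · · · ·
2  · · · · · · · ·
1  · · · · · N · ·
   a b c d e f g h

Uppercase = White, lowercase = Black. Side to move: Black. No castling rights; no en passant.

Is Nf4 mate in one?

no

After Nf4: white king on g6; in check: yes, from the black knight on f4.
White has 6 legal replies: Kh7, Kg7, Kf7, Kh6, Kf6, Kg5.
In check but a legal move exists → not checkmate.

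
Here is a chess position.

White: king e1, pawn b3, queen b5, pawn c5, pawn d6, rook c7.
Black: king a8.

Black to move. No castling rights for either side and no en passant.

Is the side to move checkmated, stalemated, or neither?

stalemate

Black to move; black king on a8.
In check: no.
King squares — a7: attacked by Rc7; b7: attacked by Qb5; b8: attacked by Qb5.
Legal moves for Black: none.
Not in check and no legal moves → stalemate.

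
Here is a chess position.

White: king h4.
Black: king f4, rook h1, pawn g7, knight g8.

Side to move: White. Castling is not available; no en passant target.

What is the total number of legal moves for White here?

White to move; king on h4.
In check: yes, from the black rook on h1.
Legal moves: none.
Count: 0.

0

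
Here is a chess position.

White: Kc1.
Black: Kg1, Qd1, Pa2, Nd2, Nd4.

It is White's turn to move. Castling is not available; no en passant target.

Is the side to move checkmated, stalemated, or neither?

neither

White to move; white king on c1.
In check: yes, from the black queen on d1.
King squares — b1: attacked by Qd1; d1: available; b2: available; c2: attacked by Qd1; d2: attacked by Qd1.
Legal moves for White: Kb2, Kxd1.
White is in check but has 2 legal moves → neither.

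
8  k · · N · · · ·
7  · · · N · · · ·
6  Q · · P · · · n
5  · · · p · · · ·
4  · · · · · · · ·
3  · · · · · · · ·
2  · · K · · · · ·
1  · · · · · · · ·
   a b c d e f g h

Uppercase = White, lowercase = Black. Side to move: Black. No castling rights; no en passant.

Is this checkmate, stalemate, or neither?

Black to move; black king on a8.
In check: yes, from the white queen on a6.
King squares — a7: attacked by Qa6; b7: attacked by Qa6; b8: attacked by Nd7.
Legal moves for Black: none.
In check with no legal moves → checkmate.

checkmate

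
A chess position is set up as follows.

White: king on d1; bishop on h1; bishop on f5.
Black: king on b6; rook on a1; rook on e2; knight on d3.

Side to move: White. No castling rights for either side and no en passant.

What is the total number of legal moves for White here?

1

White to move; king on d1.
In check: yes, from the black rook on a1.
Legal moves: Kxe2.
Count: 1.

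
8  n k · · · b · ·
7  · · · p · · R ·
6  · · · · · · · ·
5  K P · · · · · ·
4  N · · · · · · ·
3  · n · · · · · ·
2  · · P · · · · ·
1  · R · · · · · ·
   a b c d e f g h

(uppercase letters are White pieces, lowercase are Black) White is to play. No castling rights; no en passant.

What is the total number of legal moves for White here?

White to move; king on a5.
In check: yes, from the black knight on b3.
Legal moves: Ka6, Rxb3, cxb3.
Count: 3.

3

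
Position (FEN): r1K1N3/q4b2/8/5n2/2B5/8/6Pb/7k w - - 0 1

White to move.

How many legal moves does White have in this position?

White to move; king on c8.
In check: yes, from the black rook on a8.
Legal moves: none.
Count: 0.

0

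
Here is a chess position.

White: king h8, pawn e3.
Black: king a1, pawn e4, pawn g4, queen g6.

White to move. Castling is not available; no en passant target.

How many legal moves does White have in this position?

White to move; king on h8.
In check: no.
Legal moves: none.
Count: 0.

0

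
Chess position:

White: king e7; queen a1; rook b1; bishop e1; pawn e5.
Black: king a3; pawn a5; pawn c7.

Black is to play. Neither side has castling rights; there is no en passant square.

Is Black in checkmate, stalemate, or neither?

checkmate

Black to move; black king on a3.
In check: yes, from the white queen on a1.
King squares — a2: attacked by Qa1; b2: attacked by Qa1; b3: attacked by Rb1; a4: attacked by Qa1; b4: attacked by Rb1.
Legal moves for Black: none.
In check with no legal moves → checkmate.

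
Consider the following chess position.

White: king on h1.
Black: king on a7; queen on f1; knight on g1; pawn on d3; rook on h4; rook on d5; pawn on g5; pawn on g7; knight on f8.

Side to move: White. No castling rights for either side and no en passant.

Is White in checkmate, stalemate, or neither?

checkmate

White to move; white king on h1.
In check: yes, from the black rook on h4.
King squares — g1: attacked by Qf1; g2: attacked by Qf1; h2: attacked by Rh4.
Legal moves for White: none.
In check with no legal moves → checkmate.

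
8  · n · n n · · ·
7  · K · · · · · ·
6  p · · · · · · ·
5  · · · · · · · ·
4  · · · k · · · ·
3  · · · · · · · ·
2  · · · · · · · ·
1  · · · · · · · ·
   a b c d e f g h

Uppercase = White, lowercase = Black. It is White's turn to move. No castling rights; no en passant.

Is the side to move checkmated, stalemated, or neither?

White to move; white king on b7.
In check: yes, from the black knight on d8.
King squares — a6: attacked by Nb8; b6: available; c6: attacked by Nb8; a7: available; c7: attacked by Ne8; a8: available; b8: available; c8: available.
Legal moves for White: Kc8, Kxb8, Ka8, Ka7, Kb6.
White is in check but has 5 legal moves → neither.

neither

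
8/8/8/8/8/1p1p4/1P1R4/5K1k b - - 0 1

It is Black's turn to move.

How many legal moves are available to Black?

0

Black to move; king on h1.
In check: no.
Legal moves: none.
Count: 0.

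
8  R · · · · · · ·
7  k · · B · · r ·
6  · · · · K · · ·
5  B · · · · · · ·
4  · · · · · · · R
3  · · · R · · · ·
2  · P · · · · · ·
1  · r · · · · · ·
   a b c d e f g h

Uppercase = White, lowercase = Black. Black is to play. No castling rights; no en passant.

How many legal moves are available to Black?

Black to move; king on a7.
In check: yes, from the white rook on a8.
Legal moves: Kxa8, Kb7.
Count: 2.

2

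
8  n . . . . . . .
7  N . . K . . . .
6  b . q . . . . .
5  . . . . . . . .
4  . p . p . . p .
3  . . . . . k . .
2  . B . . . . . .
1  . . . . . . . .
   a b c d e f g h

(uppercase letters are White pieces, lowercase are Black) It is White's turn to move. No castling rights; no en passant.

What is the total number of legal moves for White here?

4

White to move; king on d7.
In check: yes, from the black queen on c6.
Legal moves: Kd8, Ke7, Kxc6, Nxc6.
Count: 4.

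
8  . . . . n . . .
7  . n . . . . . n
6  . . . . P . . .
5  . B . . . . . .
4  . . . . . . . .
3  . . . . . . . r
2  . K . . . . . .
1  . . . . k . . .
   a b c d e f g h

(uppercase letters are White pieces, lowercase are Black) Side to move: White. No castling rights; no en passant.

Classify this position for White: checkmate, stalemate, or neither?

White to move; white king on b2.
In check: no.
Legal moves for White: Bxe8, Bd7, Bc6, Ba6, Bc4, Ba4, Bd3, Be2, Bf1, Kc2, Ka2, Kc1, Kb1, Ka1, e7.
White has 15 legal moves and is not in check → neither.

neither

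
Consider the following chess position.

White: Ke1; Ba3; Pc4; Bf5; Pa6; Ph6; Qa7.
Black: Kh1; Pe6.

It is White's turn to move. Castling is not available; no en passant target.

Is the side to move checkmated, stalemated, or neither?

White to move; white king on e1.
In check: no.
Legal moves for White include: Qb8, Qa8+, Qh7, Qg7, Qf7, Qe7, Qd7, Qc7, Qb7+, Qb6, Qc5, Qd4, Qe3, Qf2, Qg1+, Bh7, Bg6, Bxe6, ... (list truncated; more exist).
White has legal moves and is not in check → neither.

neither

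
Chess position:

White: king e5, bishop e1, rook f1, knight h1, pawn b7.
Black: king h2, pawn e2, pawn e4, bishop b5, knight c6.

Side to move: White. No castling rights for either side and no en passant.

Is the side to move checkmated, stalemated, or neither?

White to move; white king on e5.
In check: yes, from the black knight on c6.
King squares — d4: attacked by Nc6; e4: available; f4: available; d5: available; f5: available; d6: available; e6: available; f6: available.
Legal moves for White: Kf6, Ke6, Kd6, Kf5, Kd5, Kf4, Kxe4.
White is in check but has 7 legal moves → neither.

neither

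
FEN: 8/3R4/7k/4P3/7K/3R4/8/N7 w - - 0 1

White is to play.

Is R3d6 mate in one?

After R3d6: black king on h6; in check: yes, from the white rook on d6.
King squares — g5: attacked by Kh4; h5: attacked by Kh4; g6: attacked by Rd6; g7: attacked by Rd7; h7: attacked by Rd7.
Black has no legal moves → checkmate.

yes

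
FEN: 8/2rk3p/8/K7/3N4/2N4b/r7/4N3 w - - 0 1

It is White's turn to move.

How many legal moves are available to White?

White to move; king on a5.
In check: yes, from the black rook on a2.
Legal moves: Kb6, Kb5, Kb4, Na4, Nxa2.
Count: 5.

5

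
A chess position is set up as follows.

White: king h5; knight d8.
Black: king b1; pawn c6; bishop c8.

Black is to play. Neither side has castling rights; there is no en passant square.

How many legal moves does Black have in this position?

13

Black to move; king on b1.
In check: no.
Legal moves: Bd7, Bb7, Be6, Ba6, Bf5, Bg4+, Bh3, Kc2, Kb2, Ka2, Kc1, Ka1, c5.
Count: 13.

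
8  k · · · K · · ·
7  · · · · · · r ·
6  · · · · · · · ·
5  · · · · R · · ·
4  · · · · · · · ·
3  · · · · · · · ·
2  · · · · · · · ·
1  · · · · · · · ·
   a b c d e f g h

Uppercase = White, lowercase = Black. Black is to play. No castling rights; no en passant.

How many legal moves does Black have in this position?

17

Black to move; king on a8.
In check: no.
Legal moves: Kb8, Kb7, Ka7, Rg8+, Rh7, Rf7, Re7+, Rd7, Rc7, Rb7, Ra7, Rg6, Rg5, Rg4, Rg3, Rg2, Rg1.
Count: 17.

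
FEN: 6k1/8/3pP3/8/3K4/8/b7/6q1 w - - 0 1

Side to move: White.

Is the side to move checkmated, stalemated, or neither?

neither

White to move; white king on d4.
In check: yes, from the black queen on g1.
King squares — c3: available; d3: available; e3: attacked by Qg1; c4: attacked by Ba2; e4: available; c5: attacked by Qg1; d5: attacked by Ba2; e5: attacked by Pd6.
Legal moves for White: Ke4, Kd3, Kc3.
White is in check but has 3 legal moves → neither.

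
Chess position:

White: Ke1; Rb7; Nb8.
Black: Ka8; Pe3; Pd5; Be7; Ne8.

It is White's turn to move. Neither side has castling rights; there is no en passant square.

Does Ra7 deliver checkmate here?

no

After Ra7: black king on a8; in check: yes, from the white rook on a7.
Black has 2 legal replies: Kxb8, Kxa7.
In check but a legal move exists → not checkmate.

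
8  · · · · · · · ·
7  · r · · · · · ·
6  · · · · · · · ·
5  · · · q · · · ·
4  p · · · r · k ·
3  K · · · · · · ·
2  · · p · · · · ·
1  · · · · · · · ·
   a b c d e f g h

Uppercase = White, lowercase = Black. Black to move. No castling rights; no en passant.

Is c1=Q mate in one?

yes

After c1=Q: white king on a3; in check: yes, from the black queen on c1.
King squares — a2: attacked by Qd5; b2: attacked by Qc1; b3: attacked by Pa4; a4: attacked by Re4; b4: attacked by Re4.
White has no legal moves → checkmate.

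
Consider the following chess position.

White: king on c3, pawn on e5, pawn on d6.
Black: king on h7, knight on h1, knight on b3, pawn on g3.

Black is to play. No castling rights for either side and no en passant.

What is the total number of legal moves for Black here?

Black to move; king on h7.
In check: no.
Legal moves: Kh8, Kg8, Kg7, Kh6, Kg6, Nc5, Na5, Nd4, Nd2, Nc1, Na1, Nf2, g2.
Count: 13.

13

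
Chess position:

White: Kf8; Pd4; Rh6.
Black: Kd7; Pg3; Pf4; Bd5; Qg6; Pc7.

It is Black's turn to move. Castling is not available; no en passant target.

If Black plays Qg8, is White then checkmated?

yes

After Qg8: white king on f8; in check: yes, from the black queen on g8.
King squares — e7: attacked by Kd7; f7: attacked by Bd5; g7: attacked by Qg8; e8: attacked by Kd7; g8: attacked by Bd5.
White has no legal moves → checkmate.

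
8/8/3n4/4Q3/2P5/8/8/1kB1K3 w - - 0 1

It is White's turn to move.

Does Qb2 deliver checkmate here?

yes

After Qb2: black king on b1; in check: yes, from the white queen on b2.
King squares — a1: attacked by Qb2; c1: attacked by Qb2; a2: attacked by Qb2; b2: attacked by Bc1; c2: attacked by Qb2.
Black has no legal moves → checkmate.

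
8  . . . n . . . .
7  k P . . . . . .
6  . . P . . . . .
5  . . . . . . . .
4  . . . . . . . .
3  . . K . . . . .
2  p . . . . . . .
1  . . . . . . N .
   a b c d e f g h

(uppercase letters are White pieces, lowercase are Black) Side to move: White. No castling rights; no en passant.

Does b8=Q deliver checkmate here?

no

After b8=Q: black king on a7; in check: yes, from the white queen on b8.
Black has 2 legal replies: Kxb8, Ka6.
In check but a legal move exists → not checkmate.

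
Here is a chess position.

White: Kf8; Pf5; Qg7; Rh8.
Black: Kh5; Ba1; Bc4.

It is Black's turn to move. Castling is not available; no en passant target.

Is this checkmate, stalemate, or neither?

Black to move; black king on h5.
In check: yes, from the white rook on h8.
King squares — g4: attacked by Qg7; h4: attacked by Rh8; g5: attacked by Qg7; g6: attacked by Pf5; h6: attacked by Qg7.
Legal moves for Black: none.
In check with no legal moves → checkmate.

checkmate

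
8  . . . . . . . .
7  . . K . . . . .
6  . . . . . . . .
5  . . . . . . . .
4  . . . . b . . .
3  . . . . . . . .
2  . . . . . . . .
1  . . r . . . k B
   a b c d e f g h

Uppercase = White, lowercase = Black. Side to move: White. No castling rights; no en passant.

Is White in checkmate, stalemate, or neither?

White to move; white king on c7.
In check: yes, from the black rook on c1.
King squares — b6: available; c6: attacked by Rc1; d6: available; b7: attacked by Be4; d7: available; b8: available; c8: attacked by Rc1; d8: available.
Legal moves for White: Kd8, Kb8, Kd7, Kd6, Kb6.
White is in check but has 5 legal moves → neither.

neither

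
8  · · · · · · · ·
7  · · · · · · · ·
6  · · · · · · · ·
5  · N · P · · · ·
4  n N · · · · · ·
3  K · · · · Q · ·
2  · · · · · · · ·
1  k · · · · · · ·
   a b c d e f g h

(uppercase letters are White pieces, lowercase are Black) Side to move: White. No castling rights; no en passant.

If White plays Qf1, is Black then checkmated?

yes

After Qf1: black king on a1; in check: yes, from the white queen on f1.
King squares — b1: attacked by Qf1; a2: attacked by Ka3; b2: attacked by Ka3.
Black has no legal moves → checkmate.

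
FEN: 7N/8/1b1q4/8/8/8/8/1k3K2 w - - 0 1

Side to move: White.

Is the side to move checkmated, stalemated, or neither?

neither

White to move; white king on f1.
In check: no.
Legal moves for White: Nf7, Ng6, Kg2, Ke2, Ke1.
White has 5 legal moves and is not in check → neither.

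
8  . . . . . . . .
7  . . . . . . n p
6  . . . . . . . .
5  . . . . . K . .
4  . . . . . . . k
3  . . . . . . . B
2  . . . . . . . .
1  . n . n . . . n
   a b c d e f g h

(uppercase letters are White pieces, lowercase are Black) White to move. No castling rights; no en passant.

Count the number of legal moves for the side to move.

4

White to move; king on f5.
In check: yes, from the black knight on g7.
Legal moves: Kf6, Ke5, Kf4, Ke4.
Count: 4.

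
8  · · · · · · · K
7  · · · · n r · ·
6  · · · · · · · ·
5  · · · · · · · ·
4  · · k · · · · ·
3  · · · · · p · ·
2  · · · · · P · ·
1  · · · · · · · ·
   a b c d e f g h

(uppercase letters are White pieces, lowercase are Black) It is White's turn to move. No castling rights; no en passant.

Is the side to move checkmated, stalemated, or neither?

White to move; white king on h8.
In check: no.
King squares — g7: attacked by Rf7; h7: attacked by Rf7; g8: attacked by Ne7.
Legal moves for White: none.
Not in check and no legal moves → stalemate.

stalemate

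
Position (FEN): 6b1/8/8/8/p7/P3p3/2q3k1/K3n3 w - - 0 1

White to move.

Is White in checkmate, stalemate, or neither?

White to move; white king on a1.
In check: no.
King squares — b1: attacked by Qc2; a2: attacked by Qc2; b2: attacked by Qc2.
Legal moves for White: none.
Not in check and no legal moves → stalemate.

stalemate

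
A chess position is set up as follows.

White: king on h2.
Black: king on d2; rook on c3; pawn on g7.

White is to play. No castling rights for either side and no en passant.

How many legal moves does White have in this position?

3

White to move; king on h2.
In check: no.
Legal moves: Kg2, Kh1, Kg1.
Count: 3.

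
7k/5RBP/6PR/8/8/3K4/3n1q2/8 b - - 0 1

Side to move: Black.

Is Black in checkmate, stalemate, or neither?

Black to move; black king on h8.
In check: yes, from the white bishop on g7.
King squares — g7: attacked by Rf7; h7: attacked by Pg6; g8: attacked by Ph7.
Legal moves for Black: none.
In check with no legal moves → checkmate.

checkmate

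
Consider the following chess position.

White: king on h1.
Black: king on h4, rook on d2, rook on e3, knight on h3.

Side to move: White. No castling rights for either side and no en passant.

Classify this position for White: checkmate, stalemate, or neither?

stalemate

White to move; white king on h1.
In check: no.
King squares — g1: attacked by Nh3; g2: attacked by Rd2; h2: attacked by Rd2.
Legal moves for White: none.
Not in check and no legal moves → stalemate.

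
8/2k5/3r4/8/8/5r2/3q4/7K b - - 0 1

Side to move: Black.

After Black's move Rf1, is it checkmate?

yes

After Rf1: white king on h1; in check: yes, from the black rook on f1.
King squares — g1: attacked by Rf1; g2: attacked by Qd2; h2: attacked by Qd2.
White has no legal moves → checkmate.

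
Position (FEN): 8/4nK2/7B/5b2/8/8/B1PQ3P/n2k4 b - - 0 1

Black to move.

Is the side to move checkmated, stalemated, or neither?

checkmate

Black to move; black king on d1.
In check: yes, from the white queen on d2.
King squares — c1: attacked by Qd2; e1: attacked by Qd2; c2: attacked by Qd2; d2: attacked by Bh6; e2: attacked by Qd2.
Legal moves for Black: none.
In check with no legal moves → checkmate.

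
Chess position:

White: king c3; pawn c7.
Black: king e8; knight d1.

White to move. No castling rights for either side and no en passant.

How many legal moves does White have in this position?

7

White to move; king on c3.
In check: yes, from the black knight on d1.
Legal moves: Kd4, Kc4, Kb4, Kd3, Kb3, Kd2, Kc2.
Count: 7.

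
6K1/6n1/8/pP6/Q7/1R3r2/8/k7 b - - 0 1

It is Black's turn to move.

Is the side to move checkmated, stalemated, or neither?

checkmate

Black to move; black king on a1.
In check: yes, from the white queen on a4.
King squares — b1: attacked by Rb3; a2: attacked by Qa4; b2: attacked by Rb3.
Legal moves for Black: none.
In check with no legal moves → checkmate.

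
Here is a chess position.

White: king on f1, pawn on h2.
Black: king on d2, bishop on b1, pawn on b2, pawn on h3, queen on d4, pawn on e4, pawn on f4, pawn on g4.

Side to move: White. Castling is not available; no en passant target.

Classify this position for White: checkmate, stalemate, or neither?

stalemate

White to move; white king on f1.
In check: no.
King squares — e1: attacked by Kd2; g1: attacked by Qd4; e2: attacked by Kd2; f2: attacked by Qd4; g2: attacked by Ph3.
Legal moves for White: none.
Not in check and no legal moves → stalemate.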